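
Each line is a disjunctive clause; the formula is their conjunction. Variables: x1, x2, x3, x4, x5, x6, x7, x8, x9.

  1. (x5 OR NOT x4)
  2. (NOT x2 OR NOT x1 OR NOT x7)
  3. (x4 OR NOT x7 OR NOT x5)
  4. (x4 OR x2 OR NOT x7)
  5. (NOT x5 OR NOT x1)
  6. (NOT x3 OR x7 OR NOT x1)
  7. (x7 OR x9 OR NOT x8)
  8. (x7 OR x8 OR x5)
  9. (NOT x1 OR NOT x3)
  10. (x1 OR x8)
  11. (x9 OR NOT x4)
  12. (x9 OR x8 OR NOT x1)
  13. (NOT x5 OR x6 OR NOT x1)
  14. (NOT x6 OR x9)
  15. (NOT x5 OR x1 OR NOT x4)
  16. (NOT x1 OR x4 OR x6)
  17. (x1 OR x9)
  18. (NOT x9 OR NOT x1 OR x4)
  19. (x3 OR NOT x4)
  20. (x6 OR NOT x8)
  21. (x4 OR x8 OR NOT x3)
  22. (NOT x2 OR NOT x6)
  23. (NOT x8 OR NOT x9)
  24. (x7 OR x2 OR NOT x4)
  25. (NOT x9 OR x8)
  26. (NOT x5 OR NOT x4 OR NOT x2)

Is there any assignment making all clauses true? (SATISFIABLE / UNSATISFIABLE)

UNSATISFIABLE

x1 = True:
  propagation gives x5=False, x4=False, x3=False, x6=True; an empty clause results — contradiction.
x1 = False:
  propagation gives x8=True, x9=True; an empty clause results — contradiction.
Every branch closes, so no satisfying assignment exists.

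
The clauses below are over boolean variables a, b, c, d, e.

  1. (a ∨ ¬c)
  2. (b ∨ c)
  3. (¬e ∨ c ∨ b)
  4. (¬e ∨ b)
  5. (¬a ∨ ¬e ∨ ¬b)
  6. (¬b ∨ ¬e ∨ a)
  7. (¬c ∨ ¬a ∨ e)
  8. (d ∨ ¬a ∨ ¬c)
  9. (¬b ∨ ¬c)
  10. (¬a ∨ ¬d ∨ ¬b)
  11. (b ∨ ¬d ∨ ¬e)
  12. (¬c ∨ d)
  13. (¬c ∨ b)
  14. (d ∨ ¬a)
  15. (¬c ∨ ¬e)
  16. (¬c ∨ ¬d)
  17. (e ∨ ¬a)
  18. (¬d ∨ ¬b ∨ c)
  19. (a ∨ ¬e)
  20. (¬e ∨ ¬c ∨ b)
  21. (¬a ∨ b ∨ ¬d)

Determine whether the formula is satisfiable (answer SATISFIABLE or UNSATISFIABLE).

SATISFIABLE

Try a = False.
  then c is forced to False.
  then b is forced to True.
  then e is forced to False.
  then d is forced to False.
Every clause has at least one true literal under this assignment.
So a = False  b = True  c = False  d = False  e = False is a satisfying assignment.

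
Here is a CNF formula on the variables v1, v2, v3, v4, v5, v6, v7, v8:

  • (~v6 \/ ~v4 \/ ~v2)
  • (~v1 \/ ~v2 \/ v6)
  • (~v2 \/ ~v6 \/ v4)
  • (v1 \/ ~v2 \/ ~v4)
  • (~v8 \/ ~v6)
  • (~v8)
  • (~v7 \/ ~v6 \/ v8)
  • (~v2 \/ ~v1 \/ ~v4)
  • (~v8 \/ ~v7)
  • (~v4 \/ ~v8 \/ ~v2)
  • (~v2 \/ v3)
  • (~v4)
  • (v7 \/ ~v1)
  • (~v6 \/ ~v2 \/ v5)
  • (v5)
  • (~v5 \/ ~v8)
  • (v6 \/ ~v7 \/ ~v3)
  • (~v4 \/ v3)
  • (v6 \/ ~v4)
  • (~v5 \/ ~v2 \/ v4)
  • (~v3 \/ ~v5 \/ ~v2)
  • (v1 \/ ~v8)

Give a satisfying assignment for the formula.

(~v8) is a unit clause, so v8 = False.
(~v4) is a unit clause, so v4 = False.
Unit propagation: (v5) forces v5 = True.
The clause (~v2) is unit: v2 must be False.
v1 occurs only negated in the remaining clauses — set v1 = False.
v3 occurs only negated in the remaining clauses — set v3 = False.
Set v6 = False and propagate.
v7 is now unconstrained; take v7 = True.
Every clause has at least one true literal under this assignment.

v1 = False, v2 = False, v3 = False, v4 = False, v5 = True, v6 = False, v7 = True, v8 = False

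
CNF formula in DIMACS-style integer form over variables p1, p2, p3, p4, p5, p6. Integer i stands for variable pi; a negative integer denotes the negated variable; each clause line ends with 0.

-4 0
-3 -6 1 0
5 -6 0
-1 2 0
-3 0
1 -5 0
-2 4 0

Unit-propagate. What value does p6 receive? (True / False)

False

Unit clause (~p4) sets p4 = False.
(~p3) stands alone — p3 = False.
From (p4 \/ ~p2) and p4 = False: p2 = False.
(~p1 \/ p2) with p2 = False leaves only ~p1, so p1 = False.
In (p1 \/ ~p5), p1 is now false; ~p5 must hold, so p5 = False.
(~p6 \/ p5): since p5 = False, the clause reduces to (~p6). p6 = False.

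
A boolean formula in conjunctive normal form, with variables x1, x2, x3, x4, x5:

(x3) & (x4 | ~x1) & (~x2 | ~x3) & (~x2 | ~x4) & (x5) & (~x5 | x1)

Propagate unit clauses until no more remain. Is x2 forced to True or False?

False

(x3) is a unit clause: x3 = True.
In (~x2 | ~x3), ~x3 is now false; ~x2 must hold, so x2 = False.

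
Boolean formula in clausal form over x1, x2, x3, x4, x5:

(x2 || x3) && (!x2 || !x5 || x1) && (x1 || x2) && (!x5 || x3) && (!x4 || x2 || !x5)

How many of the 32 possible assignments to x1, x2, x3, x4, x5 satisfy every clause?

Split on x2, then x5.
  x2=T, x5=T: remaining (x1,x3,x4) ∈ {(T,T,F); (T,T,T)} — 2.
  x2=T, x5=F: x1, x3, x4 free → 2^3 = 8.
  x2=F, x5=T: remaining (x1,x3,x4) ∈ {(T,T,F)} — 1.
  x2=F, x5=F: remaining (x1,x3,x4) ∈ {(T,T,F); (T,T,T)} — 2.
Total: 2 + 8 + 1 + 2 = 13.

13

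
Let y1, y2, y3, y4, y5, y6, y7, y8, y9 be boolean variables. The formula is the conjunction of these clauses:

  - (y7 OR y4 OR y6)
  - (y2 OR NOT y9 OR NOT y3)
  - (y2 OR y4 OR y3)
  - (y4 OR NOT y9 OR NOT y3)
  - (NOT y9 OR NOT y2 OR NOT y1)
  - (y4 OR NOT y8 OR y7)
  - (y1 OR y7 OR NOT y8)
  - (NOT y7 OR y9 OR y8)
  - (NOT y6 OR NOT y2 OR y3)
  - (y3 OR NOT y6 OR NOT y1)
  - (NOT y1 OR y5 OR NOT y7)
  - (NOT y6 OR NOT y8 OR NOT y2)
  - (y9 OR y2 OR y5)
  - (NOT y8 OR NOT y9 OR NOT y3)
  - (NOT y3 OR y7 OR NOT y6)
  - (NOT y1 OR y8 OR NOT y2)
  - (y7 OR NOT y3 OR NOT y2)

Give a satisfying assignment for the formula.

y1=False  y2=True  y3=False  y4=True  y5=False  y6=False  y7=True  y8=True  y9=False

y4 occurs only positively in the remaining clauses — set y4 = True.
Branch on y1: take y1 = False.
Set y2 = True and propagate.
Branch on y3: take y3 = False.
  then y6 is forced to False.
The remaining clauses are satisfied by y5 = False, y7 = True, y8 = True, y9 = False.
Check each clause:
  1. (y4 OR y7 OR y6) — y4 is true.
  2. (NOT y3 OR NOT y9 OR y2) — y2 is true.
  3. (y3 OR y4 OR y2) — y2 is true.
  4. (NOT y3 OR NOT y9 OR y4) — y4 is true.
  5. (NOT y9 OR NOT y1 OR NOT y2) — NOT y1 is true.
  6. (NOT y8 OR y4 OR y7) — y4 is true.
  7. (NOT y8 OR y1 OR y7) — y7 is true.
  8. (y9 OR y8 OR NOT y7) — y8 is true.
  9. (NOT y6 OR y3 OR NOT y2) — NOT y6 is true.
  10. (y3 OR NOT y6 OR NOT y1) — NOT y6 is true.
  11. (y5 OR NOT y7 OR NOT y1) — NOT y1 is true.
  12. (NOT y8 OR NOT y6 OR NOT y2) — NOT y6 is true.
  13. (y5 OR y9 OR y2) — y2 is true.
  14. (NOT y3 OR NOT y8 OR NOT y9) — NOT y3 is true.
  15. (NOT y3 OR y7 OR NOT y6) — NOT y6 is true.
  16. (NOT y2 OR y8 OR NOT y1) — y8 is true.
  17. (NOT y2 OR y7 OR NOT y3) — NOT y3 is true.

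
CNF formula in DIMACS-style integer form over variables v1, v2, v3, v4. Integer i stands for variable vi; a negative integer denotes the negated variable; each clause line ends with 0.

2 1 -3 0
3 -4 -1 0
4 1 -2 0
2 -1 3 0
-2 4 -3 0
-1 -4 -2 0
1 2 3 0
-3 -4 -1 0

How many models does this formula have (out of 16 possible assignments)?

4

The models are:
  v1=0 v2=1 v3=0 v4=1
  v1=0 v2=1 v3=1 v4=1
  v1=1 v2=0 v3=1 v4=0
  v1=1 v2=1 v3=0 v4=0
That's 4 in total.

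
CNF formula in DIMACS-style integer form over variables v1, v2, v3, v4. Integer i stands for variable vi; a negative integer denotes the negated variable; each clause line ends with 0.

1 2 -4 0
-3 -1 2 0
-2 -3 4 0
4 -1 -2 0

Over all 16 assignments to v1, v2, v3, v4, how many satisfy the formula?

Case analysis on v2 and v1:
  v2=T, v1=T: remaining (v3,v4) ∈ {(F,T); (T,T)} — 2.
  v2=T, v1=F: remaining (v3,v4) ∈ {(F,F); (F,T); (T,T)} — 3.
  v2=F, v1=T: remaining (v3,v4) ∈ {(F,F); (F,T)} — 2.
  v2=F, v1=F: remaining (v3,v4) ∈ {(F,F); (T,F)} — 2.
Total: 2 + 3 + 2 + 2 = 9.

9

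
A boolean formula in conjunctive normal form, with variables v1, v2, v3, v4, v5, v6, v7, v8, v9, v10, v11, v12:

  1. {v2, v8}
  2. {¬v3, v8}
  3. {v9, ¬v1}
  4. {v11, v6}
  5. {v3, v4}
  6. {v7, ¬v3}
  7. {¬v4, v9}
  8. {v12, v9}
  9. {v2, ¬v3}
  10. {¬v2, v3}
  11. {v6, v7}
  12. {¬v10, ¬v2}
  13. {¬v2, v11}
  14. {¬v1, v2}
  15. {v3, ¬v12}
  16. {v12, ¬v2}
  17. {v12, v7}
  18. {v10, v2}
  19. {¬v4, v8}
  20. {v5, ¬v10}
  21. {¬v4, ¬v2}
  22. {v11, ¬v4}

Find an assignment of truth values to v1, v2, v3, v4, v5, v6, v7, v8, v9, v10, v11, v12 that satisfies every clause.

Pure literal: v1 appears only negated; assign v1 = False.
Pure literal: v6 appears only positively; assign v6 = True.
Try v2 = True.
  then v3 is forced to True.
  then v8 is forced to True.
  then v7 is forced to True.
  then v10 is forced to False.
  then v11 is forced to True.
  then v12 is forced to True.
  then v4 is forced to False.
v5, v9 are now unconstrained; take v5 = False, v9 = True.

v1=False, v2=True, v3=True, v4=False, v5=False, v6=True, v7=True, v8=True, v9=True, v10=False, v11=True, v12=True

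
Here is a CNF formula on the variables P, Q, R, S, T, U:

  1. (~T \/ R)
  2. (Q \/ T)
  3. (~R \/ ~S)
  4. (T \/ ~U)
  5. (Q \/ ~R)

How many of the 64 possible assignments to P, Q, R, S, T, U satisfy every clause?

10

Split on R, then T.
  R=T, T=T: remaining (P,Q,S,U) ∈ {(F,T,F,F); (F,T,F,T); (T,T,F,F); (T,T,F,T)} — 4.
  R=T, T=F: remaining (P,Q,S,U) ∈ {(F,T,F,F); (T,T,F,F)} — 2.
  R=F, T=T: a clause becomes empty — 0.
  R=F, T=F: remaining (P,Q,S,U) ∈ {(F,T,F,F); (F,T,T,F); (T,T,F,F); (T,T,T,F)} — 4.
Total: 4 + 2 + 0 + 4 = 10.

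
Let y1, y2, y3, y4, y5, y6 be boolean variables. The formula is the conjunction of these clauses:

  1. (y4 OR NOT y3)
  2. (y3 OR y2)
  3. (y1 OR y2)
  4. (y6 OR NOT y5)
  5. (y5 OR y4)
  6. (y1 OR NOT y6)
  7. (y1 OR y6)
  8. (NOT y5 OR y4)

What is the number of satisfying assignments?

Split on y1, then y4.
  y1=1, y4=1: 9 of the 16 assignments to (y2,y3,y5,y6) work.
  y1=1, y4=0: a clause becomes empty — 0.
  y1=0, y4=1: a clause becomes empty — 0.
  y1=0, y4=0: a clause becomes empty — 0.
Total: 9 + 0 + 0 + 0 = 9.

9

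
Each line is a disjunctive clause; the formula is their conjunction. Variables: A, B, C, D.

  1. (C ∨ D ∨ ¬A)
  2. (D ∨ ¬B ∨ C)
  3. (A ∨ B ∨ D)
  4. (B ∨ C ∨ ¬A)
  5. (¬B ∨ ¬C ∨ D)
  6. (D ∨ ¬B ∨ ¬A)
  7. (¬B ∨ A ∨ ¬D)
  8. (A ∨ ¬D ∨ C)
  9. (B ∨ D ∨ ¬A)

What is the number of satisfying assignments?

The models are:
  A=F B=F C=T D=T
  A=T B=F C=T D=T
  A=T B=T C=F D=T
  A=T B=T C=T D=T
Count: 4.

4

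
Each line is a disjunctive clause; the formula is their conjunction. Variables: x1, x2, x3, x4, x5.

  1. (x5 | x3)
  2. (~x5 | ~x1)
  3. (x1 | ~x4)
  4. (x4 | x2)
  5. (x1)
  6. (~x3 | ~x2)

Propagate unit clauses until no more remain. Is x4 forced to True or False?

True

(x1) stands alone — x1 = True.
(~x1 | ~x5) with x1 = True leaves only ~x5, so x5 = False.
(x5 | x3) with x5 = False leaves only x3, so x3 = True.
From (~x3 | ~x2) and x3 = True: x2 = False.
(x2 | x4) with x2 = False leaves only x4, so x4 = True.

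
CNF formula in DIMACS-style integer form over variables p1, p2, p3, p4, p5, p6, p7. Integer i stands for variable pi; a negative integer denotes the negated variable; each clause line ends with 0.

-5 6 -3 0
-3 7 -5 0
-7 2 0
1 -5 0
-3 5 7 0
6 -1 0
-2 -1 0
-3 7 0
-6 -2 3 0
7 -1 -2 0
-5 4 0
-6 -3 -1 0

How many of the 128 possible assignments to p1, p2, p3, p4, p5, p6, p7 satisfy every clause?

Split on p3, then p1.
  p3=T, p1=T: a clause becomes empty — 0.
  p3=T, p1=F: remaining (p2,p4,p5,p6,p7) ∈ {(T,F,F,F,T); (T,F,F,T,T); (T,T,F,F,T); (T,T,F,T,T)} — 4.
  p3=F, p1=T: remaining (p2,p4,p5,p6,p7) ∈ {(F,F,F,T,F); (F,T,F,T,F); (F,T,T,T,F)} — 3.
  p3=F, p1=F: p4 free; 4 ways for (p2,p5,p6,p7) × 2^1 = 8.
Total: 0 + 4 + 3 + 8 = 15.

15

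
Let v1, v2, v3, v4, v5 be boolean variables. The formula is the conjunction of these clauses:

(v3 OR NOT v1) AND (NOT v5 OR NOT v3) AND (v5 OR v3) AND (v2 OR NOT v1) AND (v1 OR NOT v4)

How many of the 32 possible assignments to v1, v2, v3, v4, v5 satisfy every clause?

6

Satisfying assignments:
  v1=0 v2=0 v3=0 v4=0 v5=1
  v1=0 v2=0 v3=1 v4=0 v5=0
  v1=0 v2=1 v3=0 v4=0 v5=1
  v1=0 v2=1 v3=1 v4=0 v5=0
  v1=1 v2=1 v3=1 v4=0 v5=0
  v1=1 v2=1 v3=1 v4=1 v5=0
Count: 6.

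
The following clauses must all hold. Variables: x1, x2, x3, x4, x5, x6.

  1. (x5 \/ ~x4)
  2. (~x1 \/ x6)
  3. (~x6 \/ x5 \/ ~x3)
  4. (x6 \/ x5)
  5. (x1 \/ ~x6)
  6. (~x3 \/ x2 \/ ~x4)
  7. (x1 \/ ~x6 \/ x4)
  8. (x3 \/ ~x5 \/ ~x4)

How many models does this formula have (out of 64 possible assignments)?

Split on x6, then x4.
  x6=1, x4=1: remaining (x1,x2,x3,x5) ∈ {(1,1,1,1)} — 1.
  x6=1, x4=0: x2 free; 3 ways for (x1,x3,x5) × 2^1 = 6.
  x6=0, x4=1: remaining (x1,x2,x3,x5) ∈ {(0,1,1,1)} — 1.
  x6=0, x4=0: remaining (x1,x2,x3,x5) ∈ {(0,0,0,1); (0,0,1,1); (0,1,0,1); (0,1,1,1)} — 4.
Total: 1 + 6 + 1 + 4 = 12.

12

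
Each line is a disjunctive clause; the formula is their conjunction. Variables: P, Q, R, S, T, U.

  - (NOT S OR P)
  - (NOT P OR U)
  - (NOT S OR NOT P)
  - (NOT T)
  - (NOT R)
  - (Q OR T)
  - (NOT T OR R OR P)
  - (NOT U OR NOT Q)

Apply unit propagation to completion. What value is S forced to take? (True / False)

(NOT T) is a unit clause: T = False.
Unit clause (NOT R) sets R = False.
(T OR Q) with T = False leaves only Q, so Q = True.
From (NOT U OR NOT Q) and Q = True: U = False.
In (NOT P OR U), U is now false; NOT P must hold, so P = False.
In (NOT S OR P), P is now false; NOT S must hold, so S = False.

False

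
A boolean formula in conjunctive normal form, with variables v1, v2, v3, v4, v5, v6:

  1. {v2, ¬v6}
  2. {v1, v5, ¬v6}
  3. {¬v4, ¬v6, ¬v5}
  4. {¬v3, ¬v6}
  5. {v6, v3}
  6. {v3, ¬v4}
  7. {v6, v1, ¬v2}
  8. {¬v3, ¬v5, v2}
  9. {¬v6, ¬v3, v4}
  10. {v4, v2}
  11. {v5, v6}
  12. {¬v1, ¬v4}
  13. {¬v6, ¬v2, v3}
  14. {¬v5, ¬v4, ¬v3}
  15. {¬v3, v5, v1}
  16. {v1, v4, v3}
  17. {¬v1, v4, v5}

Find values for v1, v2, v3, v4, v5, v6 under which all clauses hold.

v1=1, v2=1, v3=1, v4=0, v5=1, v6=0

Try v1 = True.
  then v4 is forced to False.
  then v2 is forced to True.
  then v5 is forced to True.
The remaining clauses are satisfied by v3 = True, v6 = False.
Every clause has at least one true literal under this assignment.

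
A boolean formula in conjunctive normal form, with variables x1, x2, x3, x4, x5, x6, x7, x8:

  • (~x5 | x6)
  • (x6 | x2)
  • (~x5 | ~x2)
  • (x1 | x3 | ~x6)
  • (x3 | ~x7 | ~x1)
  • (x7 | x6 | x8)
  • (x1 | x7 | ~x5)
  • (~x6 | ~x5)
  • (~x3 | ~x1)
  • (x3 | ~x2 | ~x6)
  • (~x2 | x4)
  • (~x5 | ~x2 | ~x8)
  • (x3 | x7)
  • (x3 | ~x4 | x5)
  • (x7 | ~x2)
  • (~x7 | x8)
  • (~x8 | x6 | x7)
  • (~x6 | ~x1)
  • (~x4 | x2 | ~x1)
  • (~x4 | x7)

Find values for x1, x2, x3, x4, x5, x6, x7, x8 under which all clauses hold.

x1 = 0, x2 = 0, x3 = 1, x4 = 0, x5 = 0, x6 = 1, x7 = 1, x8 = 1

Branch on x1: take x1 = False.
The remaining clauses are satisfied by x2 = False, x3 = True, x4 = False, x5 = False, x6 = True, x7 = True, x8 = True.
Every clause has at least one true literal under this assignment.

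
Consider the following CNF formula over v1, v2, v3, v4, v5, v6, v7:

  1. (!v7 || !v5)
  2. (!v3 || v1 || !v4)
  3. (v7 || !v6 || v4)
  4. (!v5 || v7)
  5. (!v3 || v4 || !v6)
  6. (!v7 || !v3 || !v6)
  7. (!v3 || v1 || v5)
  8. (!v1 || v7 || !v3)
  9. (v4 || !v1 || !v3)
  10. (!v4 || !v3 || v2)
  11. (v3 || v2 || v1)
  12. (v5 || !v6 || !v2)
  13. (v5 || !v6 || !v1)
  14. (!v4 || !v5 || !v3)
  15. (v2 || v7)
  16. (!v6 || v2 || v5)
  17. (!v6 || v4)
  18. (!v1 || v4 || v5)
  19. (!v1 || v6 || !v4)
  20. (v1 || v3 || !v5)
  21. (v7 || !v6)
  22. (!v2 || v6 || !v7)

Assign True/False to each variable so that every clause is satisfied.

v1=False, v2=True, v3=False, v4=False, v5=False, v6=False, v7=False

Branch on v1: take v1 = False.
Set v2 = True and propagate.
The remaining clauses are satisfied by v3 = False, v4 = False, v5 = False, v6 = False, v7 = False.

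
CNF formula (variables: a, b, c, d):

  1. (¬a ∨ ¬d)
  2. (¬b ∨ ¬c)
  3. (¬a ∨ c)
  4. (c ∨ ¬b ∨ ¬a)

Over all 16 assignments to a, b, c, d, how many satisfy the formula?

The models are:
  a=0 b=0 c=0 d=0
  a=0 b=0 c=0 d=1
  a=0 b=0 c=1 d=0
  a=0 b=0 c=1 d=1
  a=0 b=1 c=0 d=0
  a=0 b=1 c=0 d=1
  a=1 b=0 c=1 d=0
Count: 7.

7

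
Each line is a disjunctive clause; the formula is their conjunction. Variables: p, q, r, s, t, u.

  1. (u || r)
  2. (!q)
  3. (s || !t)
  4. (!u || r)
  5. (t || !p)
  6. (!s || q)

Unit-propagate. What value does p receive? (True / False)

False

(!q) stands alone — q = False.
From (q || !s) and q = False: s = False.
In (!t || s), s is now false; !t must hold, so t = False.
(t || !p): since t = False, the clause reduces to (!p). p = False.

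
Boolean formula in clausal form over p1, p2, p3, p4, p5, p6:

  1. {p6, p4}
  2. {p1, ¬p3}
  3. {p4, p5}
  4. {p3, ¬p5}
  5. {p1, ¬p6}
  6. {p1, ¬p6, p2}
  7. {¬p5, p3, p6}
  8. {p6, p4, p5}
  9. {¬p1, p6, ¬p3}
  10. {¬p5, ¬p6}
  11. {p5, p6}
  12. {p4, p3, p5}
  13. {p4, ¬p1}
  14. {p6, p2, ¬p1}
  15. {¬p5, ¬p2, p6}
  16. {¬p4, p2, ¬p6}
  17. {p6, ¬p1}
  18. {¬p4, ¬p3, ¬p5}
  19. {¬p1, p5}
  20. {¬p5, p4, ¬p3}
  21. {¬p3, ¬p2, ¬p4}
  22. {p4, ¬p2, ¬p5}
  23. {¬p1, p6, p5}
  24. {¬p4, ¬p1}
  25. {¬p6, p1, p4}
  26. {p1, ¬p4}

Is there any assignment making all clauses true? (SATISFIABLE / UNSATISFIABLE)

p6 = True:
  propagation gives p1=True, p5=False; an empty clause results — contradiction.
p6 = False:
  propagation gives p4=True, p5=True, p3=True; an empty clause results — contradiction.
Every branch closes, so no satisfying assignment exists.

UNSATISFIABLE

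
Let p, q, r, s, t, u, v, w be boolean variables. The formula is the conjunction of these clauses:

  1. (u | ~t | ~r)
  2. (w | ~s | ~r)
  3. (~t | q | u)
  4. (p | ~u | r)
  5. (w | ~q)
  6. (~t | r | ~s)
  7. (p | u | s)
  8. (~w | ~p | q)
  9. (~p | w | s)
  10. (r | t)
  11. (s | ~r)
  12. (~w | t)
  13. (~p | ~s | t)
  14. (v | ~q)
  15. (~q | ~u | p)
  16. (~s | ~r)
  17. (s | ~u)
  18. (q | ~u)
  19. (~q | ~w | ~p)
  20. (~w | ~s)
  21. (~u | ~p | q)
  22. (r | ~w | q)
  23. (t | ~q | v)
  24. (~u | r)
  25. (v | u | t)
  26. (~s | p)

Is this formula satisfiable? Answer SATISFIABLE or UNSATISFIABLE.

q = True:
  propagation gives w=True, t=True, v=True, p=False; an empty clause results — contradiction.
q = False:
  propagation gives u=False, t=False, r=True, s=True; an empty clause results — contradiction.
Every branch closes, so no satisfying assignment exists.

UNSATISFIABLE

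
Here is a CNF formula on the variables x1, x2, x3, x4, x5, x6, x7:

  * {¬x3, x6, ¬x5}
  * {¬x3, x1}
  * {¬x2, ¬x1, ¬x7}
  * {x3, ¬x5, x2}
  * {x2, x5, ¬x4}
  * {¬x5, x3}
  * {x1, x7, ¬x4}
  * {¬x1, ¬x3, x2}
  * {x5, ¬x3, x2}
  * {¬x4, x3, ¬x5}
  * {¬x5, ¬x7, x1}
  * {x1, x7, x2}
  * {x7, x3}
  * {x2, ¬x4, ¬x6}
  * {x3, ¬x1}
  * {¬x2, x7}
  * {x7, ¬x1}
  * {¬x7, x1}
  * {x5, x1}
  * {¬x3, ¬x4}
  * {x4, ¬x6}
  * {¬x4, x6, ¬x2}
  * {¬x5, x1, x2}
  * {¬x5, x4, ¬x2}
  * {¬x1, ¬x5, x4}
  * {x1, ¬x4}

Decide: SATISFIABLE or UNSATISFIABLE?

UNSATISFIABLE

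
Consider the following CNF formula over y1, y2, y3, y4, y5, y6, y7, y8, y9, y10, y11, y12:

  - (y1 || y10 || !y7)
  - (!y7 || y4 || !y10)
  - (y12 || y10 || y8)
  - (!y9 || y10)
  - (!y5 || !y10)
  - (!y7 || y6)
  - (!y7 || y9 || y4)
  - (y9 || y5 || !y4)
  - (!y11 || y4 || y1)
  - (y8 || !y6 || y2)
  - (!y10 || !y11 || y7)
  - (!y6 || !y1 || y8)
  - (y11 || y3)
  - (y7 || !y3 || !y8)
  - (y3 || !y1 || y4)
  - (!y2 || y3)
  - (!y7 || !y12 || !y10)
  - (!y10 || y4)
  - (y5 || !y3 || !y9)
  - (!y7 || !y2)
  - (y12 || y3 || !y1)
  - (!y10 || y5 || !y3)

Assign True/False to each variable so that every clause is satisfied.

y1=True, y2=True, y3=True, y4=True, y5=True, y6=False, y7=False, y8=False, y9=False, y10=False, y11=True, y12=True

Check each clause:
  1. (y10 || y1 || !y7) — y1 is true.
  2. (!y7 || !y10 || y4) — !y7 is true.
  3. (y12 || y8 || y10) — y12 is true.
  4. (!y9 || y10) — !y9 is true.
  5. (!y5 || !y10) — !y10 is true.
  6. (y6 || !y7) — !y7 is true.
  7. (!y7 || y9 || y4) — !y7 is true.
  8. (!y4 || y9 || y5) — y5 is true.
  9. (y1 || !y11 || y4) — y1 is true.
  10. (y8 || !y6 || y2) — !y6 is true.
  11. (y7 || !y11 || !y10) — !y10 is true.
  12. (!y6 || !y1 || y8) — !y6 is true.
  13. (y11 || y3) — y11 is true.
  14. (!y3 || y7 || !y8) — !y8 is true.
  15. (y3 || !y1 || y4) — y3 is true.
  16. (!y2 || y3) — y3 is true.
  17. (!y12 || !y7 || !y10) — !y7 is true.
  18. (y4 || !y10) — y4 is true.
  19. (y5 || !y3 || !y9) — y5 is true.
  20. (!y7 || !y2) — !y7 is true.
  21. (y12 || !y1 || y3) — y3 is true.
  22. (!y3 || !y10 || y5) — y5 is true.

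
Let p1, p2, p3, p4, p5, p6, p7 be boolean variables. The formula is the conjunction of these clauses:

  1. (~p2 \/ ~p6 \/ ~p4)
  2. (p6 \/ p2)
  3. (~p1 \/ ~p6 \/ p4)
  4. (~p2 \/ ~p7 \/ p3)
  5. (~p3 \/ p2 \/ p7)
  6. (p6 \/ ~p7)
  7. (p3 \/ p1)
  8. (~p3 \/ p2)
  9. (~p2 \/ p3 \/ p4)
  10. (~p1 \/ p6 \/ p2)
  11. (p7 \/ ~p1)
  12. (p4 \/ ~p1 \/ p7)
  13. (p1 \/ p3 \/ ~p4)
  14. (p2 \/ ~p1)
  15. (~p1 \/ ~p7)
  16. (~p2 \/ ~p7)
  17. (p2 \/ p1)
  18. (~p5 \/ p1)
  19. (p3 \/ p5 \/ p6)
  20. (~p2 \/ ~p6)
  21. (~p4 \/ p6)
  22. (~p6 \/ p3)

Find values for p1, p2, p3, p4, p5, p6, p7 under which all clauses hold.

p1 = False  p2 = True  p3 = True  p4 = False  p5 = False  p6 = False  p7 = False

Check each clause:
  1. (~p6 \/ ~p4 \/ ~p2) — ~p6 is true.
  2. (p6 \/ p2) — p2 is true.
  3. (~p6 \/ ~p1 \/ p4) — ~p6 is true.
  4. (~p7 \/ ~p2 \/ p3) — ~p7 is true.
  5. (p2 \/ ~p3 \/ p7) — p2 is true.
  6. (p6 \/ ~p7) — ~p7 is true.
  7. (p1 \/ p3) — p3 is true.
  8. (~p3 \/ p2) — p2 is true.
  9. (p4 \/ ~p2 \/ p3) — p3 is true.
  10. (~p1 \/ p6 \/ p2) — p2 is true.
  11. (p7 \/ ~p1) — ~p1 is true.
  12. (p4 \/ ~p1 \/ p7) — ~p1 is true.
  13. (p1 \/ p3 \/ ~p4) — p3 is true.
  14. (p2 \/ ~p1) — p2 is true.
  15. (~p7 \/ ~p1) — ~p7 is true.
  16. (~p2 \/ ~p7) — ~p7 is true.
  17. (p1 \/ p2) — p2 is true.
  18. (p1 \/ ~p5) — ~p5 is true.
  19. (p5 \/ p6 \/ p3) — p3 is true.
  20. (~p2 \/ ~p6) — ~p6 is true.
  21. (~p4 \/ p6) — ~p4 is true.
  22. (p3 \/ ~p6) — ~p6 is true.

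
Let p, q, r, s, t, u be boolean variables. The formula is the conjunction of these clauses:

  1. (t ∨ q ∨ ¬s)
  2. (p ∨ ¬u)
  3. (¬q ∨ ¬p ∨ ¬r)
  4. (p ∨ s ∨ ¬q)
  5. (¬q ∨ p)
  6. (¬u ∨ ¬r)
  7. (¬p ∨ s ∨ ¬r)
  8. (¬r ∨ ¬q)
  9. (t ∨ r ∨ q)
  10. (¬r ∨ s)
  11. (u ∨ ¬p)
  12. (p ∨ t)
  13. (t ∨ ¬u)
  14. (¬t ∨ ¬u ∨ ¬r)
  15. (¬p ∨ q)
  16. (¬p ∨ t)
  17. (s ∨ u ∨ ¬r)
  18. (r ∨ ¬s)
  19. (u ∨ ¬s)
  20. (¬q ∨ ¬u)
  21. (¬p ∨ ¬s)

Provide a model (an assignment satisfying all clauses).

p = F, q = F, r = F, s = F, t = T, u = F

Check each clause:
  1. (t ∨ ¬s ∨ q) — ¬s is true.
  2. (p ∨ ¬u) — ¬u is true.
  3. (¬p ∨ ¬r ∨ ¬q) — ¬r is true.
  4. (p ∨ ¬q ∨ s) — ¬q is true.
  5. (¬q ∨ p) — ¬q is true.
  6. (¬u ∨ ¬r) — ¬u is true.
  7. (s ∨ ¬p ∨ ¬r) — ¬r is true.
  8. (¬r ∨ ¬q) — ¬r is true.
  9. (q ∨ t ∨ r) — t is true.
  10. (¬r ∨ s) — ¬r is true.
  11. (¬p ∨ u) — ¬p is true.
  12. (t ∨ p) — t is true.
  13. (t ∨ ¬u) — ¬u is true.
  14. (¬u ∨ ¬t ∨ ¬r) — ¬u is true.
  15. (¬p ∨ q) — ¬p is true.
  16. (t ∨ ¬p) — t is true.
  17. (¬r ∨ u ∨ s) — ¬r is true.
  18. (r ∨ ¬s) — ¬s is true.
  19. (¬s ∨ u) — ¬s is true.
  20. (¬q ∨ ¬u) — ¬u is true.
  21. (¬s ∨ ¬p) — ¬s is true.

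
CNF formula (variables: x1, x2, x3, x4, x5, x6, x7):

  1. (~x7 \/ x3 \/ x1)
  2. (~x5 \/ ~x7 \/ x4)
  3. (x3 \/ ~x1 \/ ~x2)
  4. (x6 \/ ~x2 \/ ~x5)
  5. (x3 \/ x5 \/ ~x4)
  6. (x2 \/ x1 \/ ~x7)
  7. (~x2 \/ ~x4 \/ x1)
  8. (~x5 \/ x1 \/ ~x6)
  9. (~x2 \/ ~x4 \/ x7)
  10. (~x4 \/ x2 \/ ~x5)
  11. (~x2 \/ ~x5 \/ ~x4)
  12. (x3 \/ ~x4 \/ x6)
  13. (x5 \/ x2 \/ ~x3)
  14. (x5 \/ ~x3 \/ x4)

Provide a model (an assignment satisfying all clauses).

x1 = T, x2 = F, x3 = F, x4 = F, x5 = T, x6 = F, x7 = F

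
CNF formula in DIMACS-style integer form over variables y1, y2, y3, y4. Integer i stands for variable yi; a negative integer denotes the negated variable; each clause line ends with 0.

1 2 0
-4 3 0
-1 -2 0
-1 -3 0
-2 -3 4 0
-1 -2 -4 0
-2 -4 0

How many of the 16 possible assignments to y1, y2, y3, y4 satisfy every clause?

2

Satisfying assignments:
  y1=F y2=T y3=F y4=F
  y1=T y2=F y3=F y4=F
Count: 2.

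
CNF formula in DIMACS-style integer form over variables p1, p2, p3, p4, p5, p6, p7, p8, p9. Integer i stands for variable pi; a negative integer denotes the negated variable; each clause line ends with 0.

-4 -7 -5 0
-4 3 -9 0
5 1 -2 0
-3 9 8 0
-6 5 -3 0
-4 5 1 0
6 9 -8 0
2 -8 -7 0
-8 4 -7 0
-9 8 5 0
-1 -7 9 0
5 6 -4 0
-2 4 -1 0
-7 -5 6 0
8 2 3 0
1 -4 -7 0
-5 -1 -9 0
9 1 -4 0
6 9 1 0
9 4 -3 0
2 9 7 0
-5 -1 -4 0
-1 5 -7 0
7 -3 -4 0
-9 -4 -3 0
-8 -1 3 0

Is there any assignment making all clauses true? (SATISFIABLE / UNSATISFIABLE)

Branch on p1: take p1 = False.
Try p2 = True.
  then p5 is forced to True.
The remaining clauses are satisfied by p3 = False, p4 = False, p6 = False, p7 = False, p8 = False, p9 = True.
Every clause has at least one true literal under this assignment.
So p1=F  p2=T  p3=F  p4=F  p5=T  p6=F  p7=F  p8=F  p9=T is a satisfying assignment.

SATISFIABLE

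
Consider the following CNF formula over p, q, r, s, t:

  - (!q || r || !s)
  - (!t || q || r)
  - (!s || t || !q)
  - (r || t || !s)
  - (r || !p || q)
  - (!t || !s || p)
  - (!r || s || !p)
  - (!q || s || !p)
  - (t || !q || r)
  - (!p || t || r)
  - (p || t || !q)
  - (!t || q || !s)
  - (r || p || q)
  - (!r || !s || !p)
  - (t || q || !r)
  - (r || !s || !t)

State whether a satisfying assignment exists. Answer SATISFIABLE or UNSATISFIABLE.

SATISFIABLE

Set p = False and propagate.
Set q = True and propagate.
  then t is forced to True.
  then s is forced to False.
r is now unconstrained; take r = True.
So p = F, q = T, r = T, s = F, t = T is a satisfying assignment.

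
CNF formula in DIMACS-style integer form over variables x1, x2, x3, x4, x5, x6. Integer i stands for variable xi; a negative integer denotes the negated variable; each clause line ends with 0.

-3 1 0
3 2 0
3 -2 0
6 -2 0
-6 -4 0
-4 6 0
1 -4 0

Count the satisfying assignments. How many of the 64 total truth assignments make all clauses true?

Satisfying assignments:
  x1=T x2=F x3=T x4=F x5=F x6=F
  x1=T x2=F x3=T x4=F x5=F x6=T
  x1=T x2=F x3=T x4=F x5=T x6=F
  x1=T x2=F x3=T x4=F x5=T x6=T
  x1=T x2=T x3=T x4=F x5=F x6=T
  x1=T x2=T x3=T x4=F x5=T x6=T
Count: 6.

6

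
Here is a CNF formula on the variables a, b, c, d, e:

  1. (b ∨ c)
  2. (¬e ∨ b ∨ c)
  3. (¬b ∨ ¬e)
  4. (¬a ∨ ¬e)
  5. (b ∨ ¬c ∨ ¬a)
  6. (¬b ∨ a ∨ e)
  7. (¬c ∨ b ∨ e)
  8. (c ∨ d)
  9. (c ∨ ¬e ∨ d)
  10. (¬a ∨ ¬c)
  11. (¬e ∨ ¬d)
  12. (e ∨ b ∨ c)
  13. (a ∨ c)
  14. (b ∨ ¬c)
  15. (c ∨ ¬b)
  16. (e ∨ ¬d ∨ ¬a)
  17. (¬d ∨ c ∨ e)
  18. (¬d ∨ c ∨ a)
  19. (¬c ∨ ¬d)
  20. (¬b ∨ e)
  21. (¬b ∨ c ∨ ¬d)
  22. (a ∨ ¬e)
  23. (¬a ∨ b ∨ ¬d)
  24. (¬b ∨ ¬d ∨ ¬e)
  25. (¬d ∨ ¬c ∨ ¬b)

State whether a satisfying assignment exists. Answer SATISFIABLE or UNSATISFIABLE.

UNSATISFIABLE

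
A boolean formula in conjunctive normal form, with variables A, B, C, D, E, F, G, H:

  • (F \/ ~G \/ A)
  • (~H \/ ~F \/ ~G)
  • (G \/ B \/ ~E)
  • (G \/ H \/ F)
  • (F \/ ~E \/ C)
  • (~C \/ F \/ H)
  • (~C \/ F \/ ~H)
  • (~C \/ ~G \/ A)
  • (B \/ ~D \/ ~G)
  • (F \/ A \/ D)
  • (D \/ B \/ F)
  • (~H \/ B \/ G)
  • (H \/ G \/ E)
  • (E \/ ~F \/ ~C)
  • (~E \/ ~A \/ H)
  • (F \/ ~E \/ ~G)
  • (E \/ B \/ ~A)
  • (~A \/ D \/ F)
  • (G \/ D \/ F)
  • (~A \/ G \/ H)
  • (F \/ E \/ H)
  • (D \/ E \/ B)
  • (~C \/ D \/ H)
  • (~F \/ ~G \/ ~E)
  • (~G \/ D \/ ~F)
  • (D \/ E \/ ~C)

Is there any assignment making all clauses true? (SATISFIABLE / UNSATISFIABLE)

SATISFIABLE

B occurs only positively in the remaining clauses — set B = True.
Set A = False and propagate.
Set C = False and propagate.
Branch on D: take D = False.
  then F is forced to True.
  then G is forced to False.
The remaining clauses are satisfied by E = False, H = True.
So A=F, B=T, C=F, D=F, E=F, F=T, G=F, H=T is a satisfying assignment.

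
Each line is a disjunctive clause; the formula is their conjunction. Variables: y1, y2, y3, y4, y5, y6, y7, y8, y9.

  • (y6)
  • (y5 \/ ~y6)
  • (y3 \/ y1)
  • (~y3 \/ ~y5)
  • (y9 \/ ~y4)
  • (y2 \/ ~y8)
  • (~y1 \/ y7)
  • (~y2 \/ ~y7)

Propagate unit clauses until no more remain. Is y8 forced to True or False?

Unit clause (y6) sets y6 = True.
In (y5 \/ ~y6), ~y6 is now false; y5 must hold, so y5 = True.
(~y5 \/ ~y3): since y5 = True, the clause reduces to (~y3). y3 = False.
From (y1 \/ y3) and y3 = False: y1 = True.
(~y1 \/ y7): since y1 = True, the clause reduces to (y7). y7 = True.
In (~y7 \/ ~y2), ~y7 is now false; ~y2 must hold, so y2 = False.
In (~y8 \/ y2), y2 is now false; ~y8 must hold, so y8 = False.

False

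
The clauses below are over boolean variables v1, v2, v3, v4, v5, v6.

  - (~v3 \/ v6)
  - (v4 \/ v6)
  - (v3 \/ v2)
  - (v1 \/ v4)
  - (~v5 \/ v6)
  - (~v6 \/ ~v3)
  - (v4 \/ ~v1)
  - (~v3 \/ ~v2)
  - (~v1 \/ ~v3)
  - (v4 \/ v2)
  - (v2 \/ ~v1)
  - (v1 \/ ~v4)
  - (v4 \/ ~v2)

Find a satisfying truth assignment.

v1=T  v2=T  v3=F  v4=T  v5=F  v6=T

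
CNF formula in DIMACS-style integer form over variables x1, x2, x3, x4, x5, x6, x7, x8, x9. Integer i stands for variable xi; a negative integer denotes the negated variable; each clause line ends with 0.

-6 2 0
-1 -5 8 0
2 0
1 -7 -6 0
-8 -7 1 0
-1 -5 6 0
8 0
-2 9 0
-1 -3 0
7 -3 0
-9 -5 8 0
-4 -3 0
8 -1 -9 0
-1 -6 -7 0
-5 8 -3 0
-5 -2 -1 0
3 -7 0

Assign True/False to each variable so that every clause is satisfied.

x1 = True, x2 = True, x3 = False, x4 = True, x5 = False, x6 = False, x7 = False, x8 = True, x9 = True

Check each clause:
  1. (~x6 \/ x2) — x2 is true.
  2. (~x1 \/ x8 \/ ~x5) — x8 is true.
  3. (x2) — x2 is true.
  4. (x1 \/ ~x7 \/ ~x6) — x1 is true.
  5. (x1 \/ ~x7 \/ ~x8) — x1 is true.
  6. (x6 \/ ~x5 \/ ~x1) — ~x5 is true.
  7. (x8) — x8 is true.
  8. (x9 \/ ~x2) — x9 is true.
  9. (~x1 \/ ~x3) — ~x3 is true.
  10. (~x3 \/ x7) — ~x3 is true.
  11. (x8 \/ ~x9 \/ ~x5) — x8 is true.
  12. (~x3 \/ ~x4) — ~x3 is true.
  13. (~x1 \/ ~x9 \/ x8) — x8 is true.
  14. (~x7 \/ ~x1 \/ ~x6) — ~x7 is true.
  15. (~x5 \/ x8 \/ ~x3) — x8 is true.
  16. (~x1 \/ ~x5 \/ ~x2) — ~x5 is true.
  17. (~x7 \/ x3) — ~x7 is true.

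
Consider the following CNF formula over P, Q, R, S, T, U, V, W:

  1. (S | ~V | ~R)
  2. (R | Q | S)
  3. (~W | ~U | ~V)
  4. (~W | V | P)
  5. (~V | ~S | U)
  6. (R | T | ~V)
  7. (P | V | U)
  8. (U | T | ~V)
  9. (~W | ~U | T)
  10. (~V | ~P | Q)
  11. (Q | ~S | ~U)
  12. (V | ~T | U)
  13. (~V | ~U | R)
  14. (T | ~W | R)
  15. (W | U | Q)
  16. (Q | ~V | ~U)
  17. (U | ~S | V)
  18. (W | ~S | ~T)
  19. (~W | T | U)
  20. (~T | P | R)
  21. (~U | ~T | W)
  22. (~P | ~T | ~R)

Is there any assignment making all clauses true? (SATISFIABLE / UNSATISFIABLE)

SATISFIABLE

Q occurs only positively in the remaining clauses — set Q = True.
Set P = True and propagate.
Branch on R: take R = False.
For the remaining variables, S = False, T = True, U = True, V = False, W = True works.
So P = T  Q = T  R = F  S = F  T = T  U = T  V = F  W = T is a satisfying assignment.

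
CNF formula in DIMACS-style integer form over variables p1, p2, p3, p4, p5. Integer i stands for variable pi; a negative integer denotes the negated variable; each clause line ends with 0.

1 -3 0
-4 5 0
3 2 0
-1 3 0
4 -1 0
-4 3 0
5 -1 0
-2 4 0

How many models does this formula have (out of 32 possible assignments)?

2

Satisfying assignments:
  p1=T p2=F p3=T p4=T p5=T
  p1=T p2=T p3=T p4=T p5=T
Count: 2.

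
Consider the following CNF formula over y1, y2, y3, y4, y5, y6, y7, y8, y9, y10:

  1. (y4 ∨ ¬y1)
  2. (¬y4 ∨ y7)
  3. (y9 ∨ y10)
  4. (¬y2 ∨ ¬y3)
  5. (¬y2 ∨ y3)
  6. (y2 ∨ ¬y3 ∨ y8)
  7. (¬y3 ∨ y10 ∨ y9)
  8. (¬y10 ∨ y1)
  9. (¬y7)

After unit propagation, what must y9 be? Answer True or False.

True

(¬y7) is a unit clause: y7 = False.
(y7 ∨ ¬y4): since y7 = False, the clause reduces to (¬y4). y4 = False.
In (y4 ∨ ¬y1), y4 is now false; ¬y1 must hold, so y1 = False.
From (¬y10 ∨ y1) and y1 = False: y10 = False.
(y9 ∨ y10) with y10 = False leaves only y9, so y9 = True.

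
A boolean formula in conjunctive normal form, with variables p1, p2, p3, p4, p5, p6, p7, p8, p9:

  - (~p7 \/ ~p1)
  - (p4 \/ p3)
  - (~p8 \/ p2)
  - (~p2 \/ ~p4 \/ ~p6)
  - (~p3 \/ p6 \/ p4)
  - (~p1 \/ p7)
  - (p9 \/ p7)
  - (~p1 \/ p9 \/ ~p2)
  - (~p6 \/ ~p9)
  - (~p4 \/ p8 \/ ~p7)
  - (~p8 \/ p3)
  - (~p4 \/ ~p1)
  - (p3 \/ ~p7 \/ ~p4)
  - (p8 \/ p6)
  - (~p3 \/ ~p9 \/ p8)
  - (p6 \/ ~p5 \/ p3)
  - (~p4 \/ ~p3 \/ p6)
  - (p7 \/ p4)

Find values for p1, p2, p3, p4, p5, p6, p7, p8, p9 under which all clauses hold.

p1=False, p2=True, p3=True, p4=False, p5=True, p6=True, p7=True, p8=False, p9=False

Pure literal: p1 appears only negated; assign p1 = False.
Set p2 = True and propagate.
Set p3 = True and propagate.
Set p4 = False and propagate.
  then p6 is forced to True.
  then p9 is forced to False.
  then p7 is forced to True.
p5, p8 are now unconstrained; take p5 = True, p8 = False.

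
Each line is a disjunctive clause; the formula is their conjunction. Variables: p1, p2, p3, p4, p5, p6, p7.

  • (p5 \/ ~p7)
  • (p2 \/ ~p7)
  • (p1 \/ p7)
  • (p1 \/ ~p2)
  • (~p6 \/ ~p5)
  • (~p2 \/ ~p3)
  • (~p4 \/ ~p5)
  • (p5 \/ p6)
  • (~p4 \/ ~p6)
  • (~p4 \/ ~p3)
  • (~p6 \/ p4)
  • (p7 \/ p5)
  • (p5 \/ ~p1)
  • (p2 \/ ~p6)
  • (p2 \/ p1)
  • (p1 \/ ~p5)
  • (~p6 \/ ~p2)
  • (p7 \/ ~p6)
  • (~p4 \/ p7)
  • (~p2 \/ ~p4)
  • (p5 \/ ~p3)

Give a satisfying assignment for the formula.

p1=T  p2=T  p3=F  p4=F  p5=T  p6=F  p7=T

Check each clause:
  1. (p5 \/ ~p7) — p5 is true.
  2. (~p7 \/ p2) — p2 is true.
  3. (p1 \/ p7) — p1 is true.
  4. (~p2 \/ p1) — p1 is true.
  5. (~p5 \/ ~p6) — ~p6 is true.
  6. (~p2 \/ ~p3) — ~p3 is true.
  7. (~p5 \/ ~p4) — ~p4 is true.
  8. (p6 \/ p5) — p5 is true.
  9. (~p6 \/ ~p4) — ~p6 is true.
  10. (~p3 \/ ~p4) — ~p4 is true.
  11. (p4 \/ ~p6) — ~p6 is true.
  12. (p5 \/ p7) — p5 is true.
  13. (p5 \/ ~p1) — p5 is true.
  14. (p2 \/ ~p6) — ~p6 is true.
  15. (p1 \/ p2) — p1 is true.
  16. (p1 \/ ~p5) — p1 is true.
  17. (~p2 \/ ~p6) — ~p6 is true.
  18. (~p6 \/ p7) — ~p6 is true.
  19. (p7 \/ ~p4) — ~p4 is true.
  20. (~p2 \/ ~p4) — ~p4 is true.
  21. (~p3 \/ p5) — p5 is true.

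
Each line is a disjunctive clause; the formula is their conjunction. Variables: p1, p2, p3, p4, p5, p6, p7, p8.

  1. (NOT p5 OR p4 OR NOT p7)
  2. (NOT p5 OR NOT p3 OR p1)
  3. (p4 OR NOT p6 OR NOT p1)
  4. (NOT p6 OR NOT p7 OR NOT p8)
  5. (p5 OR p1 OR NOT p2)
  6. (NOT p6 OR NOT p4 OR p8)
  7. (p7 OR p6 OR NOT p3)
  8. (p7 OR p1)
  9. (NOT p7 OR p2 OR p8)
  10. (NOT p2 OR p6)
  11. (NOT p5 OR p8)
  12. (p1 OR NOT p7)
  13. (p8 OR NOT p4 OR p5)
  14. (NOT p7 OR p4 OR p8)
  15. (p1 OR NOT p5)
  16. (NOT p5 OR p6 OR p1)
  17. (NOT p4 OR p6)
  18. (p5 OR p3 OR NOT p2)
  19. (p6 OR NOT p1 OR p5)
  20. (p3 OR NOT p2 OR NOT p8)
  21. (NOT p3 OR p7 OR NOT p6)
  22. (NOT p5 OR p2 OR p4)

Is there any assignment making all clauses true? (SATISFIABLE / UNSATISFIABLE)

SATISFIABLE

Set p1 = True and propagate.
The remaining clauses are satisfied by p2 = False, p3 = False, p4 = True, p5 = True, p6 = True, p7 = False, p8 = True.
So p1=True, p2=False, p3=False, p4=True, p5=True, p6=True, p7=False, p8=True is a satisfying assignment.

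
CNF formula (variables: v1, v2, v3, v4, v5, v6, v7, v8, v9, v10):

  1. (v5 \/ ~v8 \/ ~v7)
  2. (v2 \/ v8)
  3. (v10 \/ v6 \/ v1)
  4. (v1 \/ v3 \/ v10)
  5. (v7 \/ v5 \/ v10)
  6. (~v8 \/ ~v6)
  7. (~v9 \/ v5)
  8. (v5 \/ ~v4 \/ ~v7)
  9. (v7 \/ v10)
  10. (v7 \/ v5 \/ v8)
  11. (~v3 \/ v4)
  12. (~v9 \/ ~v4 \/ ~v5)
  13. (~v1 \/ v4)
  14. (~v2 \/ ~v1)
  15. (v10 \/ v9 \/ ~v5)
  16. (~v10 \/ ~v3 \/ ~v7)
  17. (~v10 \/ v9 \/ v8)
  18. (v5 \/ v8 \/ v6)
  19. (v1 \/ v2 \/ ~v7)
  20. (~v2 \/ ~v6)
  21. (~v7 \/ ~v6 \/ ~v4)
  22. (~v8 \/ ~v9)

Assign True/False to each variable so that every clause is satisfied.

v1=F, v2=F, v3=F, v4=T, v5=F, v6=F, v7=F, v8=T, v9=F, v10=T

Try v1 = False.
Try v2 = False.
  then v8 is forced to True.
  then v6 is forced to False.
  then v10 is forced to True.
  then v7 is forced to False.
  then v9 is forced to False.
Try v3 = False.
v4, v5 are now unconstrained; take v4 = True, v5 = False.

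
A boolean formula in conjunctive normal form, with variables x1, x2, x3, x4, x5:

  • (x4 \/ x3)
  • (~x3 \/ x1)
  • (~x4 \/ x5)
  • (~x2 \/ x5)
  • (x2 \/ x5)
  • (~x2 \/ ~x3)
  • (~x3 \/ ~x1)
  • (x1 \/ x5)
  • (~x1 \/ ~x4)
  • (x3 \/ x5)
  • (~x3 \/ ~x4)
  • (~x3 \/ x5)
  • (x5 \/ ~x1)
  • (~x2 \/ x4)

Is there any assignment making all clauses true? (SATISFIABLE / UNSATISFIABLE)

Pure literal: x5 appears only positively; assign x5 = True.
Try x1 = False.
  then x3 is forced to False.
  then x4 is forced to True.
x2 is now unconstrained; take x2 = True.
So x1=False, x2=True, x3=False, x4=True, x5=True is a satisfying assignment.

SATISFIABLE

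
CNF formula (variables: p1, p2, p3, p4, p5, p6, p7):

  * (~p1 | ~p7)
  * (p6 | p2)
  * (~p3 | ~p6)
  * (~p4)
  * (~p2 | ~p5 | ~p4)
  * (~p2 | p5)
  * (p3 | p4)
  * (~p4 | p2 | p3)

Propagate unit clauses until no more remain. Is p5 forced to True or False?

True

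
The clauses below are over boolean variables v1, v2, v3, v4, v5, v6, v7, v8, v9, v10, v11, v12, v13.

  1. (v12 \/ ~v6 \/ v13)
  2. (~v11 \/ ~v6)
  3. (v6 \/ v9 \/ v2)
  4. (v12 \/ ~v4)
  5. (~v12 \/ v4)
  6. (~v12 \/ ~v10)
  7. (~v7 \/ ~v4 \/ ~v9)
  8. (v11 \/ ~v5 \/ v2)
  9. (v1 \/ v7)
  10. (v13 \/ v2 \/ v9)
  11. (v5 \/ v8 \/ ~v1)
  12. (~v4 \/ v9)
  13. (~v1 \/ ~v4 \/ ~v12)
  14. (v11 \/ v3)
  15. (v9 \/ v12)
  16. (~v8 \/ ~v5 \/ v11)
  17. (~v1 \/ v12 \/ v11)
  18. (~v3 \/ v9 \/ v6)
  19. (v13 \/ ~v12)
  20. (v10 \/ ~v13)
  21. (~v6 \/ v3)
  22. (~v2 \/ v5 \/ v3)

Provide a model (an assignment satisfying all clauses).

v1 = T, v2 = F, v3 = T, v4 = F, v5 = T, v6 = F, v7 = T, v8 = T, v9 = T, v10 = F, v11 = T, v12 = F, v13 = F

Try v1 = True.
For the remaining variables, v2 = False, v3 = True, v4 = False, v5 = True, v6 = False, v7 = True, v8 = True, v9 = True, v10 = False, v11 = True, v12 = False, v13 = False works.
Every clause has at least one true literal under this assignment.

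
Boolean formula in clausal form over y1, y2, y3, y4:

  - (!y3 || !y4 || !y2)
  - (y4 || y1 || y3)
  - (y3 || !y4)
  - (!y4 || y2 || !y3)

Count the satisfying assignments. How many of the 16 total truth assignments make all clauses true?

6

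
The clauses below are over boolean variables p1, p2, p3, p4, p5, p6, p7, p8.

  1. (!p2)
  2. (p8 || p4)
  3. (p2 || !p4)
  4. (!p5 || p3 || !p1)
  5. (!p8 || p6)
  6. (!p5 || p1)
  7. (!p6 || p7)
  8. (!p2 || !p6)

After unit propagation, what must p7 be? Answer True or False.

(!p2) is a unit clause: p2 = False.
(p2 || !p4): since p2 = False, the clause reduces to (!p4). p4 = False.
From (p4 || p8) and p4 = False: p8 = True.
(!p8 || p6): since p8 = True, the clause reduces to (p6). p6 = True.
(p7 || !p6) with p6 = True leaves only p7, so p7 = True.

True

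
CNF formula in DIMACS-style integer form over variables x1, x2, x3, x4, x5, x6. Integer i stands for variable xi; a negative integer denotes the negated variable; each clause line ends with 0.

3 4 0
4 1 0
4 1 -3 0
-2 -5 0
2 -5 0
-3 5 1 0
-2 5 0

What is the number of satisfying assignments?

8

Case analysis on x5 and x1:
  x5=T, x1=T: a clause becomes empty — 0.
  x5=T, x1=F: a clause becomes empty — 0.
  x5=F, x1=T: x6 free; 3 ways for (x2,x3,x4) × 2^1 = 6.
  x5=F, x1=F: remaining (x2,x3,x4,x6) ∈ {(F,F,T,F); (F,F,T,T)} — 2.
Total: 0 + 0 + 6 + 2 = 8.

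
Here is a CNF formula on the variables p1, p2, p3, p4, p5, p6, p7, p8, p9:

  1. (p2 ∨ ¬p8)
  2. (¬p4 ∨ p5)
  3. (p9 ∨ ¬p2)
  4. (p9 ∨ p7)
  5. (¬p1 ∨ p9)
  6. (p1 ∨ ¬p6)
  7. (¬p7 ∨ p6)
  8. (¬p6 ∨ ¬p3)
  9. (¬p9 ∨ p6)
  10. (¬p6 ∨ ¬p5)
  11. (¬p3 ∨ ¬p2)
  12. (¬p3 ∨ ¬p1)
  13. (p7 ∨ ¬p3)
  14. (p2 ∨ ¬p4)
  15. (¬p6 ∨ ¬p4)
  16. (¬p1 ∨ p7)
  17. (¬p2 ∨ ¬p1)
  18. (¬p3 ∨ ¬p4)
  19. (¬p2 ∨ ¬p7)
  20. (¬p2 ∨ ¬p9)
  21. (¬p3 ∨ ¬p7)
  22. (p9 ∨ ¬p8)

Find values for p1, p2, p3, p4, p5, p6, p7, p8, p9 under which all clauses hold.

p1=True  p2=False  p3=False  p4=False  p5=False  p6=True  p7=True  p8=False  p9=True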